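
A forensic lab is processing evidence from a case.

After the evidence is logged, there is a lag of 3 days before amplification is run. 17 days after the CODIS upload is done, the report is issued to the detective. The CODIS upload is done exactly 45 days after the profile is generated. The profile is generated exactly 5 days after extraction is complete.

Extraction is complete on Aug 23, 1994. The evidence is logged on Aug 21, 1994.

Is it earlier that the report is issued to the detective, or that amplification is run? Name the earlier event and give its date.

Amplification is run — Aug 24, 1994

Extraction is complete: Aug 23, 1994.
The profile is generated: Aug 23, 1994 + 5 days = Aug 28, 1994.
The CODIS upload is done: Aug 28, 1994 + 45 days = Oct 12, 1994.
The report is issued to the detective: Oct 12, 1994 + 17 days = Oct 29, 1994.
The evidence is logged: Aug 21, 1994.
Amplification is run: Aug 21, 1994 + 3 days = Aug 24, 1994.
Comparing: the report is issued to the detective on Oct 29, 1994 vs amplification is run on Aug 24, 1994. Earlier: amplification is run.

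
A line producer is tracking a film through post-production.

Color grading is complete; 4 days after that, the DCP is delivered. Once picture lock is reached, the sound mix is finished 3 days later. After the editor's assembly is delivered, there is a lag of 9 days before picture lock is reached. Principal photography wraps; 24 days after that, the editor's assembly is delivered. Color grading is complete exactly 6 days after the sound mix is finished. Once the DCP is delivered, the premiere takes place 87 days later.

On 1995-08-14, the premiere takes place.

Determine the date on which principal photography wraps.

1995-04-03

The premiere takes place: Aug 14, 1995.
The DCP is delivered: Aug 14, 1995 − 87 days = May 19, 1995.
Color grading is complete: May 19, 1995 − 4 days = May 15, 1995.
The sound mix is finished: May 15, 1995 − 6 days = May 9, 1995.
Picture lock is reached: May 9, 1995 − 3 days = May 6, 1995.
The editor's assembly is delivered: May 6, 1995 − 9 days = Apr 27, 1995.
Principal photography wraps: Apr 27, 1995 − 24 days = Apr 3, 1995.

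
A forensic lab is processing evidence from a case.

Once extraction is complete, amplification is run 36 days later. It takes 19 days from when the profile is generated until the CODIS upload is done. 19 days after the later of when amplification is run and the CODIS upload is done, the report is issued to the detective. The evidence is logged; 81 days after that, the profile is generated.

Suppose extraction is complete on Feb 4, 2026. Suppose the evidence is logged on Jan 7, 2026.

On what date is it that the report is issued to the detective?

May 6, 2026

Extraction is complete: Feb 4, 2026.
Amplification is run: Feb 4, 2026 + 36 days = Mar 12, 2026.
The evidence is logged: Jan 7, 2026.
The profile is generated: Jan 7, 2026 + 81 days = Mar 29, 2026.
The CODIS upload is done: Mar 29, 2026 + 19 days = Apr 17, 2026.
Both prerequisites met — amplification is run (Mar 12, 2026), the CODIS upload is done (Apr 17, 2026); the later is Apr 17, 2026.
The report is issued to the detective: Apr 17, 2026 + 19 days = May 6, 2026.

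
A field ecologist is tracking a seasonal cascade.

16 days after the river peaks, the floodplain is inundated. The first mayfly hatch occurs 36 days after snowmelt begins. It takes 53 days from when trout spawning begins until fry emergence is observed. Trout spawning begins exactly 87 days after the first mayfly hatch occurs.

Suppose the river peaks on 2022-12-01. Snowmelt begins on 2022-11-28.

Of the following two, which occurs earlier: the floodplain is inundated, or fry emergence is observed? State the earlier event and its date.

The floodplain is inundated — 2022-12-17

The river peaks: Dec 1, 2022.
The floodplain is inundated: Dec 1, 2022 + 16 days = Dec 17, 2022.
Snowmelt begins: Nov 28, 2022.
The first mayfly hatch occurs: Nov 28, 2022 + 36 days = Jan 3, 2023.
Trout spawning begins: Jan 3, 2023 + 87 days = Mar 31, 2023.
Fry emergence is observed: Mar 31, 2023 + 53 days = May 23, 2023.
Comparing: the floodplain is inundated on Dec 17, 2022 vs fry emergence is observed on May 23, 2023. Earlier: the floodplain is inundated.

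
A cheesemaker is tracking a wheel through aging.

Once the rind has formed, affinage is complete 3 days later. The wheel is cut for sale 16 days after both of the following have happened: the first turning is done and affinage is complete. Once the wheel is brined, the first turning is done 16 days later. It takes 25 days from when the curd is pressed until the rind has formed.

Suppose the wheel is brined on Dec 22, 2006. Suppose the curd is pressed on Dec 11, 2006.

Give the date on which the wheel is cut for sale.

The wheel is brined: Dec 22, 2006.
The first turning is done: Dec 22, 2006 + 16 days = Jan 7, 2007.
The curd is pressed: Dec 11, 2006.
The rind has formed: Dec 11, 2006 + 25 days = Jan 5, 2007.
Affinage is complete: Jan 5, 2007 + 3 days = Jan 8, 2007.
Both prerequisites met — the first turning is done (Jan 7, 2007), affinage is complete (Jan 8, 2007); the later is Jan 8, 2007.
The wheel is cut for sale: Jan 8, 2007 + 16 days = Jan 24, 2007.

Jan 24, 2007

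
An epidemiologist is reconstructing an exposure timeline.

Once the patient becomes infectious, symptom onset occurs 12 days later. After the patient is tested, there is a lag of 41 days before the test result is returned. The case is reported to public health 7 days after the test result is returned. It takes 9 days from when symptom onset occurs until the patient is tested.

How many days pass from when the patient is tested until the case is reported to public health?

Causal path: the patient is tested → the test result is returned → the case is reported to public health.
Total delay along the path: 41 + 7 = 48 days.

48 days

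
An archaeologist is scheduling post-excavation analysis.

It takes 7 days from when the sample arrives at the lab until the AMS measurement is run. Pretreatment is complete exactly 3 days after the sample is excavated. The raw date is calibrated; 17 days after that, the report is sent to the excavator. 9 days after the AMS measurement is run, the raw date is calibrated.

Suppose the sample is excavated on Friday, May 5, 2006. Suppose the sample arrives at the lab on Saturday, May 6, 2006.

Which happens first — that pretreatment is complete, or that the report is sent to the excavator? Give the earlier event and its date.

Pretreatment is complete — Monday, May 8, 2006

The sample is excavated: May 5, 2006.
Pretreatment is complete: May 5, 2006 + 3 days = May 8, 2006.
The sample arrives at the lab: May 6, 2006.
The AMS measurement is run: May 6, 2006 + 7 days = May 13, 2006.
The raw date is calibrated: May 13, 2006 + 9 days = May 22, 2006.
The report is sent to the excavator: May 22, 2006 + 17 days = Jun 8, 2006.
Comparing: pretreatment is complete on May 8, 2006 vs the report is sent to the excavator on Jun 8, 2006. Earlier: pretreatment is complete.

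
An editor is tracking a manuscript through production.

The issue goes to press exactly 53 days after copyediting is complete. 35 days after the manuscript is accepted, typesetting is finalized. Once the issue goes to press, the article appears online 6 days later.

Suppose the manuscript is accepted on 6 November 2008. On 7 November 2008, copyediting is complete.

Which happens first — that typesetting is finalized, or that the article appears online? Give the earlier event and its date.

Typesetting is finalized — 11 December 2008

The manuscript is accepted: Nov 6, 2008.
Typesetting is finalized: Nov 6, 2008 + 35 days = Dec 11, 2008.
Copyediting is complete: Nov 7, 2008.
The issue goes to press: Nov 7, 2008 + 53 days = Dec 30, 2008.
The article appears online: Dec 30, 2008 + 6 days = Jan 5, 2009.
Comparing: typesetting is finalized on Dec 11, 2008 vs the article appears online on Jan 5, 2009. Earlier: typesetting is finalized.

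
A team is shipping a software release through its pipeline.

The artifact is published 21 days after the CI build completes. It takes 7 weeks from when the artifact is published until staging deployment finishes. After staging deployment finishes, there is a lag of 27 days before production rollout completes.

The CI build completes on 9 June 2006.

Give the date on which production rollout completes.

The CI build completes: Jun 9, 2006.
The artifact is published: Jun 9, 2006 + 21 days = Jun 30, 2006.
Staging deployment finishes: Jun 30, 2006 + 7 weeks = Aug 18, 2006.
Production rollout completes: Aug 18, 2006 + 27 days = Sep 14, 2006.

14 September 2006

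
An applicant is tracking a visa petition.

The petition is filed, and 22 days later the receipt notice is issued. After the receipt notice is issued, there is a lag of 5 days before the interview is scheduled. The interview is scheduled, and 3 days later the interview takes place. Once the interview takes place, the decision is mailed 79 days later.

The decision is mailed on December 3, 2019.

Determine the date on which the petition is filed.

The decision is mailed: Dec 3, 2019.
The interview takes place: Dec 3, 2019 − 79 days = Sep 15, 2019.
The interview is scheduled: Sep 15, 2019 − 3 days = Sep 12, 2019.
The receipt notice is issued: Sep 12, 2019 − 5 days = Sep 7, 2019.
The petition is filed: Sep 7, 2019 − 22 days = Aug 16, 2019.

August 16, 2019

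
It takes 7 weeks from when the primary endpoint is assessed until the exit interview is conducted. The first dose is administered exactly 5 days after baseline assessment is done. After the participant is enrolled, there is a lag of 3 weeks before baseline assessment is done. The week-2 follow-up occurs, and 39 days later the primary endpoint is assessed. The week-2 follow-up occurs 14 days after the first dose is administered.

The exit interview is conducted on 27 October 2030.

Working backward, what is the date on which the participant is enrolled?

21 June 2030

The exit interview is conducted: Oct 27, 2030.
The primary endpoint is assessed: Oct 27, 2030 − 7 weeks = Sep 8, 2030.
The week-2 follow-up occurs: Sep 8, 2030 − 39 days = Jul 31, 2030.
The first dose is administered: Jul 31, 2030 − 14 days = Jul 17, 2030.
Baseline assessment is done: Jul 17, 2030 − 5 days = Jul 12, 2030.
The participant is enrolled: Jul 12, 2030 − 3 weeks = Jun 21, 2030.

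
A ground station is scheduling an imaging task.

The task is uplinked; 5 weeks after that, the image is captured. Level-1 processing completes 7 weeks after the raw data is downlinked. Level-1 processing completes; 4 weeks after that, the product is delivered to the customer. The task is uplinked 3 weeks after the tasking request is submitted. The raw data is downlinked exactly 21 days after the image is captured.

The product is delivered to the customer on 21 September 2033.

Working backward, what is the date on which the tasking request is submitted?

20 April 2033

The product is delivered to the customer: Sep 21, 2033.
Level-1 processing completes: Sep 21, 2033 − 4 weeks = Aug 24, 2033.
The raw data is downlinked: Aug 24, 2033 − 7 weeks = Jul 6, 2033.
The image is captured: Jul 6, 2033 − 21 days = Jun 15, 2033.
The task is uplinked: Jun 15, 2033 − 5 weeks = May 11, 2033.
The tasking request is submitted: May 11, 2033 − 3 weeks = Apr 20, 2033.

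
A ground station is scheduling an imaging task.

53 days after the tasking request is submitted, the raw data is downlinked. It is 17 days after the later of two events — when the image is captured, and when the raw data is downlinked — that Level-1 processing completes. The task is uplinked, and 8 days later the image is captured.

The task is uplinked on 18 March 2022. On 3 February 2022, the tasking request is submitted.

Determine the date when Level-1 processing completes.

14 April 2022

The task is uplinked: Mar 18, 2022.
The image is captured: Mar 18, 2022 + 8 days = Mar 26, 2022.
The tasking request is submitted: Feb 3, 2022.
The raw data is downlinked: Feb 3, 2022 + 53 days = Mar 28, 2022.
Both prerequisites met — the image is captured (Mar 26, 2022), the raw data is downlinked (Mar 28, 2022); the later is Mar 28, 2022.
Level-1 processing completes: Mar 28, 2022 + 17 days = Apr 14, 2022.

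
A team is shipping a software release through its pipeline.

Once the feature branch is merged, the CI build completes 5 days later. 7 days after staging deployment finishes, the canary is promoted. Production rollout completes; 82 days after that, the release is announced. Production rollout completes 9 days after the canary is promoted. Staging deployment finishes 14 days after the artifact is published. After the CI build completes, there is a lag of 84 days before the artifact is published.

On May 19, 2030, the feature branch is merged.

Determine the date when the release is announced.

The feature branch is merged: May 19, 2030.
The CI build completes: May 19, 2030 + 5 days = May 24, 2030.
The artifact is published: May 24, 2030 + 84 days = Aug 16, 2030.
Staging deployment finishes: Aug 16, 2030 + 14 days = Aug 30, 2030.
The canary is promoted: Aug 30, 2030 + 7 days = Sep 6, 2030.
Production rollout completes: Sep 6, 2030 + 9 days = Sep 15, 2030.
The release is announced: Sep 15, 2030 + 82 days = Dec 6, 2030.

Dec 6, 2030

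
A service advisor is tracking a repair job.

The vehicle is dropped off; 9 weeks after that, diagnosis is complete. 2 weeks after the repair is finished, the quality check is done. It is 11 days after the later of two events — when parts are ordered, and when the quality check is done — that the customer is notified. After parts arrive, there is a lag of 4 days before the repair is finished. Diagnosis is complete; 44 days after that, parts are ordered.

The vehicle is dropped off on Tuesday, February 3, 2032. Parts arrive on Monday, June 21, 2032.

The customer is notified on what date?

The vehicle is dropped off: Feb 3, 2032.
Diagnosis is complete: Feb 3, 2032 + 9 weeks = Apr 6, 2032.
Parts are ordered: Apr 6, 2032 + 44 days = May 20, 2032.
Parts arrive: Jun 21, 2032.
The repair is finished: Jun 21, 2032 + 4 days = Jun 25, 2032.
The quality check is done: Jun 25, 2032 + 2 weeks = Jul 9, 2032.
Both prerequisites met — parts are ordered (May 20, 2032), the quality check is done (Jul 9, 2032); the later is Jul 9, 2032.
The customer is notified: Jul 9, 2032 + 11 days = Jul 20, 2032.

Tuesday, July 20, 2032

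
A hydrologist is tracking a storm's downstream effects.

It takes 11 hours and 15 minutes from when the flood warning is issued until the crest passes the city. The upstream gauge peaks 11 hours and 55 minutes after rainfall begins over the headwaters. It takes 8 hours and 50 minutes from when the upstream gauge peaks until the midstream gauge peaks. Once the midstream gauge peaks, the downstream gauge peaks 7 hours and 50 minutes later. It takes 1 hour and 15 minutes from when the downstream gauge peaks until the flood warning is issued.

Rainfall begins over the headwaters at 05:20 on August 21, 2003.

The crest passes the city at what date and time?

22:25 on August 22, 2003

Rainfall begins over the headwaters: 05:20 Aug 21, 2003.
The upstream gauge peaks: 05:20 Aug 21, 2003 + 11h55m = 17:15 Aug 21, 2003.
The midstream gauge peaks: 17:15 Aug 21, 2003 + 8h50m = 02:05 Aug 22, 2003.
The downstream gauge peaks: 02:05 Aug 22, 2003 + 7h50m = 09:55 Aug 22, 2003.
The flood warning is issued: 09:55 Aug 22, 2003 + 1h15m = 11:10 Aug 22, 2003.
The crest passes the city: 11:10 Aug 22, 2003 + 11h15m = 22:25 Aug 22, 2003.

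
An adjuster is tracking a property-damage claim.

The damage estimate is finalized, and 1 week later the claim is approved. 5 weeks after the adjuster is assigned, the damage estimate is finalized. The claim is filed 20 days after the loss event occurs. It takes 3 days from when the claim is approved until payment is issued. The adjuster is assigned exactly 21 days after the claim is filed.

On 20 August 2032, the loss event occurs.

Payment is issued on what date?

The loss event occurs: Aug 20, 2032.
The claim is filed: Aug 20, 2032 + 20 days = Sep 9, 2032.
The adjuster is assigned: Sep 9, 2032 + 21 days = Sep 30, 2032.
The damage estimate is finalized: Sep 30, 2032 + 5 weeks = Nov 4, 2032.
The claim is approved: Nov 4, 2032 + 1 week = Nov 11, 2032.
Payment is issued: Nov 11, 2032 + 3 days = Nov 14, 2032.

14 November 2032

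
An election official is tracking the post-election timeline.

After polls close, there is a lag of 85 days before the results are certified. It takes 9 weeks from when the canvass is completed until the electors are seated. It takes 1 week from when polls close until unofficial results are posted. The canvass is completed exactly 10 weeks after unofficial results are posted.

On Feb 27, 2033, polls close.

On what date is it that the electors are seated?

Jul 17, 2033

Polls close: Feb 27, 2033.
Unofficial results are posted: Feb 27, 2033 + 1 week = Mar 6, 2033.
The canvass is completed: Mar 6, 2033 + 10 weeks = May 15, 2033.
The electors are seated: May 15, 2033 + 9 weeks = Jul 17, 2033.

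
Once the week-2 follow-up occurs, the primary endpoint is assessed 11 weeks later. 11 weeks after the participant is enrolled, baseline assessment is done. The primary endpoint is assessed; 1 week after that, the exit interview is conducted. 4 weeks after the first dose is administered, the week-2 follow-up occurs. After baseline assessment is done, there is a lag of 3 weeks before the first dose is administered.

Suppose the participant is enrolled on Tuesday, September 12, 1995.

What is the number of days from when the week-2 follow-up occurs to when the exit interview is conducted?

Causal path: the week-2 follow-up occurs → the primary endpoint is assessed → the exit interview is conducted.
Total delay along the path: 11 + 1 weeks = 12 weeks = 84 days.

84 days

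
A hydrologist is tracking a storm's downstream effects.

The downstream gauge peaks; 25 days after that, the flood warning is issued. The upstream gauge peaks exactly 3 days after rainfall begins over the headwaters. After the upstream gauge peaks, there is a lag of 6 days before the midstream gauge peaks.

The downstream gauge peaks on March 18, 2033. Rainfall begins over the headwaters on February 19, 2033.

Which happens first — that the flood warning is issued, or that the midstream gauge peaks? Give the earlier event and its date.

The midstream gauge peaks — February 28, 2033

The downstream gauge peaks: Mar 18, 2033.
The flood warning is issued: Mar 18, 2033 + 25 days = Apr 12, 2033.
Rainfall begins over the headwaters: Feb 19, 2033.
The upstream gauge peaks: Feb 19, 2033 + 3 days = Feb 22, 2033.
The midstream gauge peaks: Feb 22, 2033 + 6 days = Feb 28, 2033.
Comparing: the flood warning is issued on Apr 12, 2033 vs the midstream gauge peaks on Feb 28, 2033. Earlier: the midstream gauge peaks.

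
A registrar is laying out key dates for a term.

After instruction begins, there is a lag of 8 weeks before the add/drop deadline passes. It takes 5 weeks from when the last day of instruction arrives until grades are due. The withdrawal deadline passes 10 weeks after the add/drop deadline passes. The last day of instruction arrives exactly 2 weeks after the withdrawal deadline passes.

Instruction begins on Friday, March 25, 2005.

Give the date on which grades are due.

Friday, September 16, 2005

Instruction begins: Mar 25, 2005.
The add/drop deadline passes: Mar 25, 2005 + 8 weeks = May 20, 2005.
The withdrawal deadline passes: May 20, 2005 + 10 weeks = Jul 29, 2005.
The last day of instruction arrives: Jul 29, 2005 + 2 weeks = Aug 12, 2005.
Grades are due: Aug 12, 2005 + 5 weeks = Sep 16, 2005.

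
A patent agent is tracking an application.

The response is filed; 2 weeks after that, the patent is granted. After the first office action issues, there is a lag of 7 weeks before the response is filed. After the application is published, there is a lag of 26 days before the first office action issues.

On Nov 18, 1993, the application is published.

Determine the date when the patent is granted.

The application is published: Nov 18, 1993.
The first office action issues: Nov 18, 1993 + 26 days = Dec 14, 1993.
The response is filed: Dec 14, 1993 + 7 weeks = Feb 1, 1994.
The patent is granted: Feb 1, 1994 + 2 weeks = Feb 15, 1994.

Feb 15, 1994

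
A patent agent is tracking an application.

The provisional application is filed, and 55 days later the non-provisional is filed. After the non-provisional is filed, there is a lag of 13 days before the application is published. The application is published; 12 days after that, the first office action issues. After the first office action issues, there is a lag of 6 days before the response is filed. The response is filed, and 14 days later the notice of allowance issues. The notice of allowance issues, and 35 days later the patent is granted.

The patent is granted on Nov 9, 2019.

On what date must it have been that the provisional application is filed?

The patent is granted: Nov 9, 2019.
The notice of allowance issues: Nov 9, 2019 − 35 days = Oct 5, 2019.
The response is filed: Oct 5, 2019 − 14 days = Sep 21, 2019.
The first office action issues: Sep 21, 2019 − 6 days = Sep 15, 2019.
The application is published: Sep 15, 2019 − 12 days = Sep 3, 2019.
The non-provisional is filed: Sep 3, 2019 − 13 days = Aug 21, 2019.
The provisional application is filed: Aug 21, 2019 − 55 days = Jun 27, 2019.

Jun 27, 2019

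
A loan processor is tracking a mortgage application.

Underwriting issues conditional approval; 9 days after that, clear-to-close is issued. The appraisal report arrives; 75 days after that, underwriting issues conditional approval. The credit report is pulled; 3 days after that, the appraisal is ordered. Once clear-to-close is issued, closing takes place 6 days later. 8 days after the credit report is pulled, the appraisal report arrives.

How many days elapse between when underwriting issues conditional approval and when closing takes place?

15 days

Causal path: underwriting issues conditional approval → clear-to-close is issued → closing takes place.
Total delay along the path: 9 + 6 = 15 days.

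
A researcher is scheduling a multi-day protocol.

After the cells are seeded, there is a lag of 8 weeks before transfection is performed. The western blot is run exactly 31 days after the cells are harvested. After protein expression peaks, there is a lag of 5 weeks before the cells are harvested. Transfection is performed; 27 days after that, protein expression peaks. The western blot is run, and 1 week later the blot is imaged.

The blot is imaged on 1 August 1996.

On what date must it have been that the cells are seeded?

27 February 1996

The blot is imaged: Aug 1, 1996.
The western blot is run: Aug 1, 1996 − 1 week = Jul 25, 1996.
The cells are harvested: Jul 25, 1996 − 31 days = Jun 24, 1996.
Protein expression peaks: Jun 24, 1996 − 5 weeks = May 20, 1996.
Transfection is performed: May 20, 1996 − 27 days = Apr 23, 1996.
The cells are seeded: Apr 23, 1996 − 8 weeks = Feb 27, 1996.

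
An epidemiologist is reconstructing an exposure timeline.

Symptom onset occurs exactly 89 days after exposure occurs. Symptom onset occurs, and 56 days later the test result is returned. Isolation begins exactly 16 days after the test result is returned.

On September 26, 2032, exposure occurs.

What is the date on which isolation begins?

March 6, 2033

Exposure occurs: Sep 26, 2032.
Symptom onset occurs: Sep 26, 2032 + 89 days = Dec 24, 2032.
The test result is returned: Dec 24, 2032 + 56 days = Feb 18, 2033.
Isolation begins: Feb 18, 2033 + 16 days = Mar 6, 2033.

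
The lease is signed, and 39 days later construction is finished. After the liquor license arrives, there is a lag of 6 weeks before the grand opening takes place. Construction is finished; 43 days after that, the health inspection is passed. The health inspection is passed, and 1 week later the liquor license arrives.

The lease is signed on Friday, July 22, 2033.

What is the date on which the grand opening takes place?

Wednesday, November 30, 2033

The lease is signed: Jul 22, 2033.
Construction is finished: Jul 22, 2033 + 39 days = Aug 30, 2033.
The health inspection is passed: Aug 30, 2033 + 43 days = Oct 12, 2033.
The liquor license arrives: Oct 12, 2033 + 1 week = Oct 19, 2033.
The grand opening takes place: Oct 19, 2033 + 6 weeks = Nov 30, 2033.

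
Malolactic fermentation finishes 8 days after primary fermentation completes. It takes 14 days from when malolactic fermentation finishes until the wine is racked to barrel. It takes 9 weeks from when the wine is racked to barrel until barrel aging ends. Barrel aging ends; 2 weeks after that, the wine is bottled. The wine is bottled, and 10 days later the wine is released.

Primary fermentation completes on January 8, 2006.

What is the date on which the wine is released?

Primary fermentation completes: Jan 8, 2006.
Malolactic fermentation finishes: Jan 8, 2006 + 8 days = Jan 16, 2006.
The wine is racked to barrel: Jan 16, 2006 + 14 days = Jan 30, 2006.
Barrel aging ends: Jan 30, 2006 + 9 weeks = Apr 3, 2006.
The wine is bottled: Apr 3, 2006 + 2 weeks = Apr 17, 2006.
The wine is released: Apr 17, 2006 + 10 days = Apr 27, 2006.

April 27, 2006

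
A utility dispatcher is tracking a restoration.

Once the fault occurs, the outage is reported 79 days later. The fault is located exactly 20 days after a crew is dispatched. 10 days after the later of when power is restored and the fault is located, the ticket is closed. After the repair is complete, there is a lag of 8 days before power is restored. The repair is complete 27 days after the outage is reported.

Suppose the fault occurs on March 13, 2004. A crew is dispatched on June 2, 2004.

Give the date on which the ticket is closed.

The fault occurs: Mar 13, 2004.
The outage is reported: Mar 13, 2004 + 79 days = May 31, 2004.
The repair is complete: May 31, 2004 + 27 days = Jun 27, 2004.
Power is restored: Jun 27, 2004 + 8 days = Jul 5, 2004.
A crew is dispatched: Jun 2, 2004.
The fault is located: Jun 2, 2004 + 20 days = Jun 22, 2004.
Both prerequisites met — power is restored (Jul 5, 2004), the fault is located (Jun 22, 2004); the later is Jul 5, 2004.
The ticket is closed: Jul 5, 2004 + 10 days = Jul 15, 2004.

July 15, 2004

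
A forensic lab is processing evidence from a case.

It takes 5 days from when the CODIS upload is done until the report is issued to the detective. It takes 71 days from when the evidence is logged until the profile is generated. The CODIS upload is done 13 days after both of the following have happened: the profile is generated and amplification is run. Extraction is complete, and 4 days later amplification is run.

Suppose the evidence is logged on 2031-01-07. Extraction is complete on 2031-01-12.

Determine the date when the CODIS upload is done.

2031-04-01

The evidence is logged: Jan 7, 2031.
The profile is generated: Jan 7, 2031 + 71 days = Mar 19, 2031.
Extraction is complete: Jan 12, 2031.
Amplification is run: Jan 12, 2031 + 4 days = Jan 16, 2031.
Both prerequisites met — the profile is generated (Mar 19, 2031), amplification is run (Jan 16, 2031); the later is Mar 19, 2031.
The CODIS upload is done: Mar 19, 2031 + 13 days = Apr 1, 2031.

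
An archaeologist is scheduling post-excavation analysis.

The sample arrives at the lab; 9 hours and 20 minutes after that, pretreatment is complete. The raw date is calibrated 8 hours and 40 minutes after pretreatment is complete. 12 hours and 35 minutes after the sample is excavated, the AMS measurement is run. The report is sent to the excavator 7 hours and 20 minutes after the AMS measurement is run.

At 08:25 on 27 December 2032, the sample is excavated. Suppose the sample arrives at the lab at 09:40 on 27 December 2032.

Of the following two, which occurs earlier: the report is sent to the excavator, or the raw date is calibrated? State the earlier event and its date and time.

The raw date is calibrated — 03:40 on 28 December 2032

The sample is excavated: 08:25 Dec 27, 2032.
The AMS measurement is run: 08:25 Dec 27, 2032 + 12h35m = 21:00 Dec 27, 2032.
The report is sent to the excavator: 21:00 Dec 27, 2032 + 7h20m = 04:20 Dec 28, 2032.
The sample arrives at the lab: 09:40 Dec 27, 2032.
Pretreatment is complete: 09:40 Dec 27, 2032 + 9h20m = 19:00 Dec 27, 2032.
The raw date is calibrated: 19:00 Dec 27, 2032 + 8h40m = 03:40 Dec 28, 2032.
Comparing: the report is sent to the excavator at 04:20 Dec 28, 2032 vs the raw date is calibrated at 03:40 Dec 28, 2032. Earlier: the raw date is calibrated.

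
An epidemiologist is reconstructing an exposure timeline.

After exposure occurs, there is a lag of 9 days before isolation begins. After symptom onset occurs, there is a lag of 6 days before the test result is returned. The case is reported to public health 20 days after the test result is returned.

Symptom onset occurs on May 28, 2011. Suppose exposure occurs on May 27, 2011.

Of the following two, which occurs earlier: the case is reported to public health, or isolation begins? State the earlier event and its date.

Isolation begins — Jun 5, 2011

Symptom onset occurs: May 28, 2011.
The test result is returned: May 28, 2011 + 6 days = Jun 3, 2011.
The case is reported to public health: Jun 3, 2011 + 20 days = Jun 23, 2011.
Exposure occurs: May 27, 2011.
Isolation begins: May 27, 2011 + 9 days = Jun 5, 2011.
Comparing: the case is reported to public health on Jun 23, 2011 vs isolation begins on Jun 5, 2011. Earlier: isolation begins.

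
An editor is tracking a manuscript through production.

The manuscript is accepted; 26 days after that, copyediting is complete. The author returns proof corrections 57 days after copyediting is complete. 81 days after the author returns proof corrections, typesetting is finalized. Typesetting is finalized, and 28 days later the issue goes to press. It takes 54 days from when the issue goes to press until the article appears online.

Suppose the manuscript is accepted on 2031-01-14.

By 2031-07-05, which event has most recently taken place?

The manuscript is accepted: Jan 14, 2031.
Copyediting is complete: Jan 14, 2031 + 26 days = Feb 9, 2031.
The author returns proof corrections: Feb 9, 2031 + 57 days = Apr 7, 2031.
Typesetting is finalized: Apr 7, 2031 + 81 days = Jun 27, 2031.
The issue goes to press: Jun 27, 2031 + 28 days = Jul 25, 2031.
The article appears online: Jul 25, 2031 + 54 days = Sep 17, 2031.
Jul 5, 2031 falls between when typesetting is finalized (Jun 27, 2031) and when the issue goes to press (Jul 25, 2031).

Typesetting is finalized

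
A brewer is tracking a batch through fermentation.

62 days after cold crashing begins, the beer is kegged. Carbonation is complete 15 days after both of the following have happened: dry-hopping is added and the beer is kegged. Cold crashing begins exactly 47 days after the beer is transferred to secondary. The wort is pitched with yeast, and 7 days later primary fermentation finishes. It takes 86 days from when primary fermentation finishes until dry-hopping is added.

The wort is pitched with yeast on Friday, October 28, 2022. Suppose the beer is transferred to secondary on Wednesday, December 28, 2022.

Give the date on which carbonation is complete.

Monday, May 1, 2023

The wort is pitched with yeast: Oct 28, 2022.
Primary fermentation finishes: Oct 28, 2022 + 7 days = Nov 4, 2022.
Dry-hopping is added: Nov 4, 2022 + 86 days = Jan 29, 2023.
The beer is transferred to secondary: Dec 28, 2022.
Cold crashing begins: Dec 28, 2022 + 47 days = Feb 13, 2023.
The beer is kegged: Feb 13, 2023 + 62 days = Apr 16, 2023.
Both prerequisites met — dry-hopping is added (Jan 29, 2023), the beer is kegged (Apr 16, 2023); the later is Apr 16, 2023.
Carbonation is complete: Apr 16, 2023 + 15 days = May 1, 2023.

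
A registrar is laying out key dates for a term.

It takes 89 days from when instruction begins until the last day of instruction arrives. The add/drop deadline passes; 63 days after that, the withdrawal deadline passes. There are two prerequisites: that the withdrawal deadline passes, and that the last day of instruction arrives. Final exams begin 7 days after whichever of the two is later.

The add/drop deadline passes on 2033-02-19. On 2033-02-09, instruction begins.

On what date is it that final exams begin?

The add/drop deadline passes: Feb 19, 2033.
The withdrawal deadline passes: Feb 19, 2033 + 63 days = Apr 23, 2033.
Instruction begins: Feb 9, 2033.
The last day of instruction arrives: Feb 9, 2033 + 89 days = May 9, 2033.
Both prerequisites met — the withdrawal deadline passes (Apr 23, 2033), the last day of instruction arrives (May 9, 2033); the later is May 9, 2033.
Final exams begin: May 9, 2033 + 7 days = May 16, 2033.

2033-05-16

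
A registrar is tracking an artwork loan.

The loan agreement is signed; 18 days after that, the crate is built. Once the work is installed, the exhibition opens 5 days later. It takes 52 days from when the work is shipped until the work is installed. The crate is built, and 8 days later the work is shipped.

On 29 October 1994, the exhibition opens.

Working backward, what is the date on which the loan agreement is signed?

The exhibition opens: Oct 29, 1994.
The work is installed: Oct 29, 1994 − 5 days = Oct 24, 1994.
The work is shipped: Oct 24, 1994 − 52 days = Sep 2, 1994.
The crate is built: Sep 2, 1994 − 8 days = Aug 25, 1994.
The loan agreement is signed: Aug 25, 1994 − 18 days = Aug 7, 1994.

7 August 1994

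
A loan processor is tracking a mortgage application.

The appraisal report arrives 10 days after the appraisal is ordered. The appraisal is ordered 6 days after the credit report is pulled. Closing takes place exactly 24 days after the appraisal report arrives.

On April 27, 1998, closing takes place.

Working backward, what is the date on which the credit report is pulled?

March 18, 1998

Closing takes place: Apr 27, 1998.
The appraisal report arrives: Apr 27, 1998 − 24 days = Apr 3, 1998.
The appraisal is ordered: Apr 3, 1998 − 10 days = Mar 24, 1998.
The credit report is pulled: Mar 24, 1998 − 6 days = Mar 18, 1998.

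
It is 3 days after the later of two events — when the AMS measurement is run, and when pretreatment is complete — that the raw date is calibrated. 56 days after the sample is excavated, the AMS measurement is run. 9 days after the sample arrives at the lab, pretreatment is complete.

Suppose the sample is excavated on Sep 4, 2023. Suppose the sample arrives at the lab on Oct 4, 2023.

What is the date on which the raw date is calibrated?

The sample is excavated: Sep 4, 2023.
The AMS measurement is run: Sep 4, 2023 + 56 days = Oct 30, 2023.
The sample arrives at the lab: Oct 4, 2023.
Pretreatment is complete: Oct 4, 2023 + 9 days = Oct 13, 2023.
Both prerequisites met — the AMS measurement is run (Oct 30, 2023), pretreatment is complete (Oct 13, 2023); the later is Oct 30, 2023.
The raw date is calibrated: Oct 30, 2023 + 3 days = Nov 2, 2023.

Nov 2, 2023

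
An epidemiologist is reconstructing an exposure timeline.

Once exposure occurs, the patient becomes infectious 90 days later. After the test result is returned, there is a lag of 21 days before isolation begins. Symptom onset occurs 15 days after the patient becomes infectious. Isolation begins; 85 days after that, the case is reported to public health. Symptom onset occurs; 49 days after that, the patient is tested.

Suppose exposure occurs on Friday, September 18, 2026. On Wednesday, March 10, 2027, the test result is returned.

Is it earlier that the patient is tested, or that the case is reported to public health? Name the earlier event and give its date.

The patient is tested — Friday, February 19, 2027

Exposure occurs: Sep 18, 2026.
The patient becomes infectious: Sep 18, 2026 + 90 days = Dec 17, 2026.
Symptom onset occurs: Dec 17, 2026 + 15 days = Jan 1, 2027.
The patient is tested: Jan 1, 2027 + 49 days = Feb 19, 2027.
The test result is returned: Mar 10, 2027.
Isolation begins: Mar 10, 2027 + 21 days = Mar 31, 2027.
The case is reported to public health: Mar 31, 2027 + 85 days = Jun 24, 2027.
Comparing: the patient is tested on Feb 19, 2027 vs the case is reported to public health on Jun 24, 2027. Earlier: the patient is tested.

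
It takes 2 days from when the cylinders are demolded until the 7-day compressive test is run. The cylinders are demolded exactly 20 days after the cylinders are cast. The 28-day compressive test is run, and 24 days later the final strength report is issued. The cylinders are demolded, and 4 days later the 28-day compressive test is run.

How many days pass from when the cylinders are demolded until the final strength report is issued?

28 days

Causal path: the cylinders are demolded → the 28-day compressive test is run → the final strength report is issued.
Total delay along the path: 4 + 24 = 28 days.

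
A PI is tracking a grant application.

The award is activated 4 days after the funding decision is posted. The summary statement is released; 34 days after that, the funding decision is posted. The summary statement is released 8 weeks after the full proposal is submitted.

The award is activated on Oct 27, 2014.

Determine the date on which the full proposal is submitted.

Jul 25, 2014

The award is activated: Oct 27, 2014.
The funding decision is posted: Oct 27, 2014 − 4 days = Oct 23, 2014.
The summary statement is released: Oct 23, 2014 − 34 days = Sep 19, 2014.
The full proposal is submitted: Sep 19, 2014 − 8 weeks = Jul 25, 2014.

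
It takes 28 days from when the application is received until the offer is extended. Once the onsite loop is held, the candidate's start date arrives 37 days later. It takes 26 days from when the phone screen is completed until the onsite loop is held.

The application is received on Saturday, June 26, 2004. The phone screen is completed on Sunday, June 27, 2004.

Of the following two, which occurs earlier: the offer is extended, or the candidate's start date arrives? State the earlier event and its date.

The application is received: Jun 26, 2004.
The offer is extended: Jun 26, 2004 + 28 days = Jul 24, 2004.
The phone screen is completed: Jun 27, 2004.
The onsite loop is held: Jun 27, 2004 + 26 days = Jul 23, 2004.
The candidate's start date arrives: Jul 23, 2004 + 37 days = Aug 29, 2004.
Comparing: the offer is extended on Jul 24, 2004 vs the candidate's start date arrives on Aug 29, 2004. Earlier: the offer is extended.

The offer is extended — Saturday, July 24, 2004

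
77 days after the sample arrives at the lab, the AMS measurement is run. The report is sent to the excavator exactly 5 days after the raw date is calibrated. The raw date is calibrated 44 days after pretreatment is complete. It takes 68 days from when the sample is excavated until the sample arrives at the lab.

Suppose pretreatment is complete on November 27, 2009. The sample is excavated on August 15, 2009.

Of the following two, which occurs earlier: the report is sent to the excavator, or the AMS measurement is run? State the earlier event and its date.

Pretreatment is complete: Nov 27, 2009.
The raw date is calibrated: Nov 27, 2009 + 44 days = Jan 10, 2010.
The report is sent to the excavator: Jan 10, 2010 + 5 days = Jan 15, 2010.
The sample is excavated: Aug 15, 2009.
The sample arrives at the lab: Aug 15, 2009 + 68 days = Oct 22, 2009.
The AMS measurement is run: Oct 22, 2009 + 77 days = Jan 7, 2010.
Comparing: the report is sent to the excavator on Jan 15, 2010 vs the AMS measurement is run on Jan 7, 2010. Earlier: the AMS measurement is run.

The AMS measurement is run — January 7, 2010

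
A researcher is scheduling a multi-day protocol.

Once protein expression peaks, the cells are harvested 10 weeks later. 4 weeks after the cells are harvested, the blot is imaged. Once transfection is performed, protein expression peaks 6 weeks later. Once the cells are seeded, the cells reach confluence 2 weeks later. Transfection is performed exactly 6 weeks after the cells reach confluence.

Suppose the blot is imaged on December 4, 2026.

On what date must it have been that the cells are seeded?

The blot is imaged: Dec 4, 2026.
The cells are harvested: Dec 4, 2026 − 4 weeks = Nov 6, 2026.
Protein expression peaks: Nov 6, 2026 − 10 weeks = Aug 28, 2026.
Transfection is performed: Aug 28, 2026 − 6 weeks = Jul 17, 2026.
The cells reach confluence: Jul 17, 2026 − 6 weeks = Jun 5, 2026.
The cells are seeded: Jun 5, 2026 − 2 weeks = May 22, 2026.

May 22, 2026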